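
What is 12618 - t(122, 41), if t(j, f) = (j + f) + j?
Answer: 12333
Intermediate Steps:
t(j, f) = f + 2*j (t(j, f) = (f + j) + j = f + 2*j)
12618 - t(122, 41) = 12618 - (41 + 2*122) = 12618 - (41 + 244) = 12618 - 1*285 = 12618 - 285 = 12333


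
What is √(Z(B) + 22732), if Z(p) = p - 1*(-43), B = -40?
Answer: √22735 ≈ 150.78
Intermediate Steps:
Z(p) = 43 + p (Z(p) = p + 43 = 43 + p)
√(Z(B) + 22732) = √((43 - 40) + 22732) = √(3 + 22732) = √22735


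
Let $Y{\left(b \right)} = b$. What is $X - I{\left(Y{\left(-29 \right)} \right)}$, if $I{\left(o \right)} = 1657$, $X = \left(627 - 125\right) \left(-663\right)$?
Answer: $-334483$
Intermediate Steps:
$X = -332826$ ($X = 502 \left(-663\right) = -332826$)
$X - I{\left(Y{\left(-29 \right)} \right)} = -332826 - 1657 = -334483$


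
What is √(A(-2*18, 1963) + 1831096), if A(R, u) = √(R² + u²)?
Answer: √(1831096 + √3854665) ≈ 1353.9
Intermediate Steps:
√(A(-2*18, 1963) + 1831096) = √(√((-2*18)² + 1963²) + 1831096) = √(√((-36)² + 3853369) + 1831096) = √(√(1296 + 3853369) + 1831096) = √(√3854665 + 1831096) = √(1831096 + √3854665)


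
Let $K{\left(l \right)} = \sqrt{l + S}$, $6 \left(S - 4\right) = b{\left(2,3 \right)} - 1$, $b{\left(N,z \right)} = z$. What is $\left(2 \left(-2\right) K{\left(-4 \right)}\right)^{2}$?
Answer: $\frac{16}{3} \approx 5.3333$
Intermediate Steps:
$S = \frac{13}{3}$ ($S = 4 + \frac{3 - 1}{6} = 4 + \frac{1}{6} \cdot 2 = 4 + \frac{1}{3} = \frac{13}{3} \approx 4.3333$)
$K{\left(l \right)} = \sqrt{\frac{13}{3} + l}$ ($K{\left(l \right)} = \sqrt{l + \frac{13}{3}} = \sqrt{\frac{13}{3} + l}$)
$\left(2 \left(-2\right) K{\left(-4 \right)}\right)^{2} = \left(2 \left(-2\right) \frac{\sqrt{39 + 9 \left(-4\right)}}{3}\right)^{2} = \left(- 4 \frac{\sqrt{39 - 36}}{3}\right)^{2} = \left(- 4 \frac{\sqrt{3}}{3}\right)^{2} = \left(- \frac{4 \sqrt{3}}{3}\right)^{2} = \frac{16}{3}$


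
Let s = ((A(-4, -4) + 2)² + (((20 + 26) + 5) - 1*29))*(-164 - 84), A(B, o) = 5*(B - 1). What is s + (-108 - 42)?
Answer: -136798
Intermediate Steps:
A(B, o) = -5 + 5*B (A(B, o) = 5*(-1 + B) = -5 + 5*B)
s = -136648 (s = (((-5 + 5*(-4)) + 2)² + (((20 + 26) + 5) - 1*29))*(-164 - 84) = (((-5 - 20) + 2)² + ((46 + 5) - 29))*(-248) = ((-25 + 2)² + (51 - 29))*(-248) = ((-23)² + 22)*(-248) = (529 + 22)*(-248) = 551*(-248) = -136648)
s + (-108 - 42) = -136648 + (-108 - 42) = -136648 - 150 = -136798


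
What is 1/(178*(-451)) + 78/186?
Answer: 1043583/2488618 ≈ 0.41934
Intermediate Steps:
1/(178*(-451)) + 78/186 = (1/178)*(-1/451) + 78*(1/186) = -1/80278 + 13/31 = 1043583/2488618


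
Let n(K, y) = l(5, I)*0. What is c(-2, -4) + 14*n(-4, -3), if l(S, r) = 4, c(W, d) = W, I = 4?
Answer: -2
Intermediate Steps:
n(K, y) = 0 (n(K, y) = 4*0 = 0)
c(-2, -4) + 14*n(-4, -3) = -2 + 14*0 = -2 + 0 = -2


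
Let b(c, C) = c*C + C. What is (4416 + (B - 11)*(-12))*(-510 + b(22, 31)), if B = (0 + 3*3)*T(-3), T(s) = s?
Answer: 989016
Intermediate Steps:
B = -27 (B = (0 + 3*3)*(-3) = (0 + 9)*(-3) = 9*(-3) = -27)
b(c, C) = C + C*c (b(c, C) = C*c + C = C + C*c)
(4416 + (B - 11)*(-12))*(-510 + b(22, 31)) = (4416 + (-27 - 11)*(-12))*(-510 + 31*(1 + 22)) = (4416 - 38*(-12))*(-510 + 31*23) = (4416 + 456)*(-510 + 713) = 4872*203 = 989016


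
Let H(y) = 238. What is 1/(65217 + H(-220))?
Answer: 1/65455 ≈ 1.5278e-5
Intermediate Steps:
1/(65217 + H(-220)) = 1/(65217 + 238) = 1/65455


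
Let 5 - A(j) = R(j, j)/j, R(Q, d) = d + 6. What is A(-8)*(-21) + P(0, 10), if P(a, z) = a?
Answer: -399/4 ≈ -99.750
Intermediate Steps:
R(Q, d) = 6 + d
A(j) = 5 - (6 + j)/j
A(-8)*(-21) + P(0, 10) = (4 - 6/(-8))*(-21) + 0 = (4 - 6*(-⅛))*(-21) + 0 = (4 + ¾)*(-21) + 0 = (19/4)*(-21) + 0 = -399/4 + 0 = -399/4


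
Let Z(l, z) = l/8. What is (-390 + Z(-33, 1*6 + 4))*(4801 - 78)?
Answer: -14891619/8 ≈ -1.8615e+6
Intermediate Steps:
Z(l, z) = l/8 (Z(l, z) = l*(1/8) = l/8)
(-390 + Z(-33, 1*6 + 4))*(4801 - 78) = (-390 + (1/8)*(-33))*(4801 - 78) = (-390 - 33/8)*4723 = -3153/8*4723 = -14891619/8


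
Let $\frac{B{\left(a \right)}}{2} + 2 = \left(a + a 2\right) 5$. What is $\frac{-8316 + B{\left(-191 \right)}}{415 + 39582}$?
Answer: $- \frac{14050}{39997} \approx -0.35128$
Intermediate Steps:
$B{\left(a \right)} = -4 + 30 a$ ($B{\left(a \right)} = -4 + 2 \left(a + a 2\right) 5 = -4 + 2 \left(a + 2 a\right) 5 = -4 + 2 \cdot 3 a 5 = -4 + 2 \cdot 15 a = -4 + 30 a$)
$\frac{-8316 + B{\left(-191 \right)}}{415 + 39582} = \frac{-8316 + \left(-4 + 30 \left(-191\right)\right)}{415 + 39582} = \frac{-8316 - 5734}{39997} = \left(-8316 - 5734\right) \frac{1}{39997} = \left(-14050\right) \frac{1}{39997} = - \frac{14050}{39997}$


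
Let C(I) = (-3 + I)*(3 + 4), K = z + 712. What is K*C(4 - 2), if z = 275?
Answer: -6909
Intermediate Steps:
K = 987 (K = 275 + 712 = 987)
C(I) = -21 + 7*I (C(I) = (-3 + I)*7 = -21 + 7*I)
K*C(4 - 2) = 987*(-21 + 7*(4 - 2)) = 987*(-21 + 7*2) = 987*(-21 + 14) = 987*(-7) = -6909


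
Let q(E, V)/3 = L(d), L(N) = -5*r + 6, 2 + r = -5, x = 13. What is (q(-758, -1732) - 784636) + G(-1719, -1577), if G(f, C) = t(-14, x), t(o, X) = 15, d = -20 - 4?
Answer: -784498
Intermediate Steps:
r = -7 (r = -2 - 5 = -7)
d = -24
L(N) = 41 (L(N) = -5*(-7) + 6 = 35 + 6 = 41)
q(E, V) = 123 (q(E, V) = 3*41 = 123)
G(f, C) = 15
(q(-758, -1732) - 784636) + G(-1719, -1577) = (123 - 784636) + 15 = -784513 + 15 = -784498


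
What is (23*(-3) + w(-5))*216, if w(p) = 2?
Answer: -14472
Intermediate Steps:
(23*(-3) + w(-5))*216 = (23*(-3) + 2)*216 = (-69 + 2)*216 = -67*216 = -14472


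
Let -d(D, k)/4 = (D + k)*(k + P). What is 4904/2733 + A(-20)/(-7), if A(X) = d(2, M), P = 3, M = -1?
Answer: 56192/19131 ≈ 2.9372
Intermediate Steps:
d(D, k) = -4*(3 + k)*(D + k) (d(D, k) = -4*(D + k)*(k + 3) = -4*(D + k)*(3 + k) = -4*(3 + k)*(D + k))
A(X) = -8 (A(X) = -12*2 - 12*(-1) - 4*(-1)² - 4*2*(-1) = -24 + 12 - 4*1 + 8 = -24 + 12 - 4 + 8 = -8)
4904/2733 + A(-20)/(-7) = 4904/2733 - 8/(-7) = 4904*(1/2733) - 8*(-⅐) = 4904/2733 + 8/7 = 56192/19131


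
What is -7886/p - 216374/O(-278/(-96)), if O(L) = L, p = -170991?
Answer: -1775903222278/23767749 ≈ -74719.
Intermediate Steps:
-7886/p - 216374/O(-278/(-96)) = -7886/(-170991) - 216374/((-278/(-96))) = -7886*(-1/170991) - 216374/((-278*(-1/96))) = 7886/170991 - 216374/139/48 = 7886/170991 - 216374*48/139 = 7886/170991 - 10385952/139 = -1775903222278/23767749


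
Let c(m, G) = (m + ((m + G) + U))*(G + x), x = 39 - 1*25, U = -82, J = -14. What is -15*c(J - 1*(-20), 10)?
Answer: 21600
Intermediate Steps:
x = 14 (x = 39 - 25 = 14)
c(m, G) = (14 + G)*(-82 + G + 2*m) (c(m, G) = (m + ((m + G) - 82))*(G + 14) = (m + ((G + m) - 82))*(14 + G) = (m + (-82 + G + m))*(14 + G) = (-82 + G + 2*m)*(14 + G) = (14 + G)*(-82 + G + 2*m))
-15*c(J - 1*(-20), 10) = -15*(-1148 + 10² - 68*10 + 28*(-14 - 1*(-20)) + 2*10*(-14 - 1*(-20))) = -15*(-1148 + 100 - 680 + 28*(-14 + 20) + 2*10*(-14 + 20)) = -15*(-1148 + 100 - 680 + 28*6 + 2*10*6) = -15*(-1148 + 100 - 680 + 168 + 120) = -15*(-1440) = 21600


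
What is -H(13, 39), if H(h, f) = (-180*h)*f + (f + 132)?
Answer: 91089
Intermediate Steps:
H(h, f) = 132 + f - 180*f*h (H(h, f) = -180*f*h + (132 + f) = 132 + f - 180*f*h)
-H(13, 39) = -(132 + 39 - 180*39*13) = -(132 + 39 - 91260) = -1*(-91089) = 91089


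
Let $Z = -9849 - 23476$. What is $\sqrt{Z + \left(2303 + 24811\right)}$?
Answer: $i \sqrt{6211} \approx 78.81 i$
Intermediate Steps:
$Z = -33325$ ($Z = -9849 - 23476 = -33325$)
$\sqrt{Z + \left(2303 + 24811\right)} = \sqrt{-33325 + \left(2303 + 24811\right)} = \sqrt{-33325 + 27114} = \sqrt{-6211} = i \sqrt{6211}$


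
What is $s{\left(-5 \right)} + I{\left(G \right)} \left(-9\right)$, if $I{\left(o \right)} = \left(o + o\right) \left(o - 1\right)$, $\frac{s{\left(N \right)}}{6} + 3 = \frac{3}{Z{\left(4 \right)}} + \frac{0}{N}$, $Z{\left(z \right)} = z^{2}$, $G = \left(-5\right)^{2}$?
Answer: $- \frac{86535}{8} \approx -10817.0$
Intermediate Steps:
$G = 25$
$s{\left(N \right)} = - \frac{135}{8}$ ($s{\left(N \right)} = -18 + 6 \left(\frac{3}{4^{2}} + \frac{0}{N}\right) = -18 + 6 \left(\frac{3}{16} + 0\right) = -18 + 6 \cdot \frac{3}{16} = -18 + \frac{9}{8} = - \frac{135}{8}$)
$I{\left(o \right)} = 2 o \left(-1 + o\right)$
$s{\left(-5 \right)} + I{\left(G \right)} \left(-9\right) = - \frac{135}{8} + 2 \cdot 25 \left(-1 + 25\right) \left(-9\right) = - \frac{135}{8} + 2 \cdot 25 \cdot 24 \left(-9\right) = - \frac{135}{8} + 1200 \left(-9\right) = - \frac{135}{8} - 10800 = - \frac{86535}{8}$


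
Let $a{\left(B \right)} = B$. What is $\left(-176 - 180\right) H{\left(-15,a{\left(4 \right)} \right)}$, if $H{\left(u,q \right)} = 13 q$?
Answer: $-18512$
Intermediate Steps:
$\left(-176 - 180\right) H{\left(-15,a{\left(4 \right)} \right)} = \left(-176 - 180\right) 13 \cdot 4 = \left(-356\right) 52 = -18512$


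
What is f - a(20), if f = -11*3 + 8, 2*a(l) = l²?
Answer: -225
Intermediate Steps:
a(l) = l²/2
f = -25 (f = -33 + 8 = -25)
f - a(20) = -25 - 20²/2 = -25 - 400/2 = -25 - 1*200 = -25 - 200 = -225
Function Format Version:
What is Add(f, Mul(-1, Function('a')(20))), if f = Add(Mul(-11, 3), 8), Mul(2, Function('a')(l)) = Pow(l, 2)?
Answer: -225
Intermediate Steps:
Function('a')(l) = Mul(Rational(1, 2), Pow(l, 2))
f = -25 (f = Add(-33, 8) = -25)
Add(f, Mul(-1, Function('a')(20))) = Add(-25, Mul(-1, Mul(Rational(1, 2), Pow(20, 2)))) = Add(-25, Mul(-1, Mul(Rational(1, 2), 400))) = Add(-25, Mul(-1, 200)) = Add(-25, -200) = -225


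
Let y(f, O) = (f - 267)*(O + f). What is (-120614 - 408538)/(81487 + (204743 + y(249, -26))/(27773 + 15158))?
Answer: -3786170752/583086521 ≈ -6.4933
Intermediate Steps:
y(f, O) = (-267 + f)*(O + f)
(-120614 - 408538)/(81487 + (204743 + y(249, -26))/(27773 + 15158)) = (-120614 - 408538)/(81487 + (204743 + (249² - 267*(-26) - 267*249 - 26*249))/(27773 + 15158)) = -529152/(81487 + (204743 + (62001 + 6942 - 66483 - 6474))/42931) = -529152/(81487 + (204743 - 4014)*(1/42931)) = -529152/(81487 + 200729*(1/42931)) = -529152/(81487 + 200729/42931) = -529152/3498519126/42931 = -529152*42931/3498519126 = -3786170752/583086521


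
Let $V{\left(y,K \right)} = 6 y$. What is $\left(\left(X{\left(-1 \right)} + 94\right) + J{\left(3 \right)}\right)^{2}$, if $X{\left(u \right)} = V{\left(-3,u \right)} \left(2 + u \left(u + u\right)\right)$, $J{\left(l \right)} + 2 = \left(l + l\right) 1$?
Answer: $676$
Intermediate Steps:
$J{\left(l \right)} = -2 + 2 l$ ($J{\left(l \right)} = -2 + \left(l + l\right) 1 = -2 + 2 l 1 = -2 + 2 l$)
$X{\left(u \right)} = -36 - 36 u^{2}$ ($X{\left(u \right)} = 6 \left(-3\right) \left(2 + u \left(u + u\right)\right) = - 18 \left(2 + u 2 u\right) = - 18 \left(2 + 2 u^{2}\right) = -36 - 36 u^{2}$)
$\left(\left(X{\left(-1 \right)} + 94\right) + J{\left(3 \right)}\right)^{2} = \left(\left(\left(-36 - 36 \left(-1\right)^{2}\right) + 94\right) + \left(-2 + 2 \cdot 3\right)\right)^{2} = \left(\left(\left(-36 - 36\right) + 94\right) + \left(-2 + 6\right)\right)^{2} = \left(\left(\left(-36 - 36\right) + 94\right) + 4\right)^{2} = \left(\left(-72 + 94\right) + 4\right)^{2} = \left(22 + 4\right)^{2} = 26^{2} = 676$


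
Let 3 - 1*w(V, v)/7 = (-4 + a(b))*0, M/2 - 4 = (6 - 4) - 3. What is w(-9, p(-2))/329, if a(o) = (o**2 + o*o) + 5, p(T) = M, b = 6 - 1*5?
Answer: 3/47 ≈ 0.063830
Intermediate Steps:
b = 1 (b = 6 - 5 = 1)
M = 6 (M = 8 + 2*((6 - 4) - 3) = 8 + 2*(2 - 3) = 8 + 2*(-1) = 8 - 2 = 6)
p(T) = 6
a(o) = 5 + 2*o**2 (a(o) = (o**2 + o**2) + 5 = 2*o**2 + 5 = 5 + 2*o**2)
w(V, v) = 21 (w(V, v) = 21 - 7*(-4 + (5 + 2*1**2))*0 = 21 - 7*(-4 + (5 + 2*1))*0 = 21 - 7*(-4 + (5 + 2))*0 = 21 - 7*(-4 + 7)*0 = 21 - 21*0 = 21 - 7*0 = 21 + 0 = 21)
w(-9, p(-2))/329 = 21/329 = 21*(1/329) = 3/47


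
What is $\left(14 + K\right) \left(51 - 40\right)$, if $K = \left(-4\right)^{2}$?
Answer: $330$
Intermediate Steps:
$K = 16$
$\left(14 + K\right) \left(51 - 40\right) = \left(14 + 16\right) \left(51 - 40\right) = 30 \cdot 11 = 330$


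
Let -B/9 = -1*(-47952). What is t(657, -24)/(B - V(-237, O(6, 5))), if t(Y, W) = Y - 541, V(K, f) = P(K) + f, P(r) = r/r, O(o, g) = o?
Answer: -116/431575 ≈ -0.00026878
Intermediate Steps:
B = -431568 (B = -(-9)*(-47952) = -9*47952 = -431568)
P(r) = 1
V(K, f) = 1 + f
t(Y, W) = -541 + Y
t(657, -24)/(B - V(-237, O(6, 5))) = (-541 + 657)/(-431568 - (1 + 6)) = 116/(-431568 - 1*7) = 116/(-431568 - 7) = 116/(-431575) = 116*(-1/431575) = -116/431575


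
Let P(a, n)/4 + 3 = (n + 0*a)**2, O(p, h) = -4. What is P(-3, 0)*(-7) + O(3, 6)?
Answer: 80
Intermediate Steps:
P(a, n) = -12 + 4*n**2 (P(a, n) = -12 + 4*(n + 0*a)**2 = -12 + 4*(n + 0)**2 = -12 + 4*n**2)
P(-3, 0)*(-7) + O(3, 6) = (-12 + 4*0**2)*(-7) - 4 = (-12 + 4*0)*(-7) - 4 = (-12 + 0)*(-7) - 4 = -12*(-7) - 4 = 84 - 4 = 80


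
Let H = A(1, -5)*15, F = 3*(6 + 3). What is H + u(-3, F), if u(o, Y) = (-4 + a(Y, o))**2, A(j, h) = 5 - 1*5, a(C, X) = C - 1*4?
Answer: 361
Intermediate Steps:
a(C, X) = -4 + C (a(C, X) = C - 4 = -4 + C)
A(j, h) = 0 (A(j, h) = 5 - 5 = 0)
F = 27 (F = 3*9 = 27)
u(o, Y) = (-8 + Y)**2 (u(o, Y) = (-4 + (-4 + Y))**2 = (-8 + Y)**2)
H = 0 (H = 0*15 = 0)
H + u(-3, F) = 0 + (-8 + 27)**2 = 0 + 19**2 = 0 + 361 = 361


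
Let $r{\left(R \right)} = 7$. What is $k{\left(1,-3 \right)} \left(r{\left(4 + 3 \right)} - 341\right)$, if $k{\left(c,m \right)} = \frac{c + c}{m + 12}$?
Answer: $- \frac{668}{9} \approx -74.222$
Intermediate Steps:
$k{\left(c,m \right)} = \frac{2 c}{12 + m}$
$k{\left(1,-3 \right)} \left(r{\left(4 + 3 \right)} - 341\right) = 2 \cdot 1 \frac{1}{12 - 3} \left(7 - 341\right) = 2 \cdot 1 \cdot \frac{1}{9} \left(-334\right) = \frac{2}{9} \left(-334\right) = - \frac{668}{9}$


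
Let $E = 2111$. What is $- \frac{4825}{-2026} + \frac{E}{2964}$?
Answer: $\frac{9289093}{3002532} \approx 3.0938$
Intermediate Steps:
$- \frac{4825}{-2026} + \frac{E}{2964} = - \frac{4825}{-2026} + \frac{2111}{2964} = \left(-4825\right) \left(- \frac{1}{2026}\right) + 2111 \cdot \frac{1}{2964} = \frac{4825}{2026} + \frac{2111}{2964} = \frac{9289093}{3002532}$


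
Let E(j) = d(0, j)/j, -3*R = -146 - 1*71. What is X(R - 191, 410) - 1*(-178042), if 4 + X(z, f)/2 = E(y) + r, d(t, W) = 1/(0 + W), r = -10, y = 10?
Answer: 8900701/50 ≈ 1.7801e+5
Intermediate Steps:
d(t, W) = 1/W
R = 217/3 (R = -(-146 - 1*71)/3 = -(-146 - 71)/3 = -1/3*(-217) = 217/3 ≈ 72.333)
E(j) = j**(-2) (E(j) = 1/(j*j) = j**(-2))
X(z, f) = -1399/50 (X(z, f) = -8 + 2*(10**(-2) - 10) = -8 + 2*(1/100 - 10) = -8 + 2*(-999/100) = -8 - 999/50 = -1399/50)
X(R - 191, 410) - 1*(-178042) = -1399/50 - 1*(-178042) = -1399/50 + 178042 = 8900701/50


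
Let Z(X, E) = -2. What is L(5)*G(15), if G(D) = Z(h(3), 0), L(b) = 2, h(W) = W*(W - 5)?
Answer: -4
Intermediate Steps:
h(W) = W*(-5 + W)
G(D) = -2
L(5)*G(15) = 2*(-2) = -4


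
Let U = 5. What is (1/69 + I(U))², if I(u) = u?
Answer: 119716/4761 ≈ 25.145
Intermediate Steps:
(1/69 + I(U))² = (1/69 + 5)² = (346/69)² = 119716/4761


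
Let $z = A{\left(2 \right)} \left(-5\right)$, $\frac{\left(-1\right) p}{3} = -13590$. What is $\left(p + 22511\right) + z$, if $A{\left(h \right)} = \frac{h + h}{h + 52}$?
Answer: $\frac{1708577}{27} \approx 63281.0$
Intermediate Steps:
$p = 40770$ ($p = \left(-3\right) \left(-13590\right) = 40770$)
$A{\left(h \right)} = \frac{2 h}{52 + h}$
$z = - \frac{10}{27}$ ($z = 2 \cdot 2 \frac{1}{52 + 2} \left(-5\right) = 2 \cdot 2 \cdot \frac{1}{54} \left(-5\right) = \frac{2}{27} \left(-5\right) = - \frac{10}{27} \approx -0.37037$)
$\left(p + 22511\right) + z = \left(40770 + 22511\right) - \frac{10}{27} = 63281 - \frac{10}{27} = \frac{1708577}{27}$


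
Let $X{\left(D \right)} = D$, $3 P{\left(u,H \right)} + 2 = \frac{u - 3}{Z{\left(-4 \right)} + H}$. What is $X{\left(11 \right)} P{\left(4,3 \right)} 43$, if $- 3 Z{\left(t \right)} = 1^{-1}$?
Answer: $- \frac{6149}{24} \approx -256.21$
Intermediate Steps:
$Z{\left(t \right)} = - \frac{1}{3}$ ($Z{\left(t \right)} = - \frac{1}{3 \cdot 1} = \left(- \frac{1}{3}\right) 1 = - \frac{1}{3}$)
$P{\left(u,H \right)} = - \frac{2}{3} + \frac{-3 + u}{3 \left(- \frac{1}{3} + H\right)}$ ($P{\left(u,H \right)} = - \frac{2}{3} + \frac{\left(u - 3\right) \frac{1}{- \frac{1}{3} + H}}{3} = - \frac{2}{3} + \frac{\left(-3 + u\right) \frac{1}{- \frac{1}{3} + H}}{3} = - \frac{2}{3} + \frac{\frac{1}{- \frac{1}{3} + H} \left(-3 + u\right)}{3} = - \frac{2}{3} + \frac{-3 + u}{3 \left(- \frac{1}{3} + H\right)}$)
$X{\left(11 \right)} P{\left(4,3 \right)} 43 = 11 \frac{-7 - 18 + 3 \cdot 4}{3 \left(-1 + 3 \cdot 3\right)} 43 = 11 \frac{-7 - 18 + 12}{3 \left(-1 + 9\right)} 43 = 11 \cdot \frac{1}{3} \cdot \frac{1}{8} \left(-13\right) 43 = 11 \left(- \frac{13}{24}\right) 43 = \left(- \frac{143}{24}\right) 43 = - \frac{6149}{24}$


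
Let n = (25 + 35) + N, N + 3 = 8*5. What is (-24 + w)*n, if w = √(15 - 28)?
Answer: -2328 + 97*I*√13 ≈ -2328.0 + 349.74*I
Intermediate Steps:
w = I*√13 (w = √(-13) = I*√13 ≈ 3.6056*I)
N = 37 (N = -3 + 8*5 = -3 + 40 = 37)
n = 97 (n = (25 + 35) + 37 = 60 + 37 = 97)
(-24 + w)*n = (-24 + I*√13)*97 = -2328 + 97*I*√13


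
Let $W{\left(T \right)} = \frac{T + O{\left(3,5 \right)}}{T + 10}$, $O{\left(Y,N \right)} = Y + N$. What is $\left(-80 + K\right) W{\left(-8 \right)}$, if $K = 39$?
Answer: $0$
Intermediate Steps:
$O{\left(Y,N \right)} = N + Y$
$W{\left(T \right)} = \frac{8 + T}{10 + T}$ ($W{\left(T \right)} = \frac{T + \left(5 + 3\right)}{T + 10} = \frac{T + 8}{10 + T} = \frac{8 + T}{10 + T}$)
$\left(-80 + K\right) W{\left(-8 \right)} = \left(-80 + 39\right) \frac{8 - 8}{10 - 8} = - 41 \cdot \frac{1}{2} \cdot 0 = \left(-41\right) 0 = 0$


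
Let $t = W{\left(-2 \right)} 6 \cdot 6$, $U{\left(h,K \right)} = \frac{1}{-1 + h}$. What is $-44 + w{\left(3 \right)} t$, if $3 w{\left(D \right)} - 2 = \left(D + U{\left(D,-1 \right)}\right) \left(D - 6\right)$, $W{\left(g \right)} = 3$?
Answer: $-350$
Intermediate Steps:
$t = 108$ ($t = 3 \cdot 6 \cdot 6 = 18 \cdot 6 = 108$)
$w{\left(D \right)} = \frac{2}{3} + \frac{\left(-6 + D\right) \left(D + \frac{1}{-1 + D}\right)}{3}$ ($w{\left(D \right)} = \frac{2}{3} + \frac{\left(D + \frac{1}{-1 + D}\right) \left(D - 6\right)}{3} = \frac{2}{3} + \frac{\left(D + \frac{1}{-1 + D}\right) \left(-6 + D\right)}{3} = \frac{2}{3} + \frac{\left(-6 + D\right) \left(D + \frac{1}{-1 + D}\right)}{3}$)
$-44 + w{\left(3 \right)} t = -44 + \frac{-8 + 3^{3} - 7 \cdot 3^{2} + 9 \cdot 3}{3 \left(-1 + 3\right)} 108 = -44 + \frac{-8 + 27 - 63 + 27}{3 \cdot 2} \cdot 108 = -44 + \frac{1}{3} \cdot \frac{1}{2} \left(-8 + 27 - 63 + 27\right) 108 = -44 + \frac{1}{3} \cdot \frac{1}{2} \left(-17\right) 108 = -44 - 306 = -350$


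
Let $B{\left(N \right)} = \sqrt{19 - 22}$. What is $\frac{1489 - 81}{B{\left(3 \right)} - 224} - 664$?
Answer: $- \frac{33634248}{50179} - \frac{1408 i \sqrt{3}}{50179} \approx -670.29 - 0.048601 i$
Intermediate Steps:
$B{\left(N \right)} = i \sqrt{3}$ ($B{\left(N \right)} = \sqrt{-3} = i \sqrt{3}$)
$\frac{1489 - 81}{B{\left(3 \right)} - 224} - 664 = \frac{1489 - 81}{i \sqrt{3} - 224} - 664 = \frac{1408}{-224 + i \sqrt{3}} - 664 = -664 + \frac{1408}{-224 + i \sqrt{3}}$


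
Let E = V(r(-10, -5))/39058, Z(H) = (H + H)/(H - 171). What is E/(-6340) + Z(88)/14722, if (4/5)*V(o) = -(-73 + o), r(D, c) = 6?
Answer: -17473926009/121033099755488 ≈ -0.00014437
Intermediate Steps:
Z(H) = 2*H/(-171 + H) (Z(H) = (2*H)/(-171 + H) = 2*H/(-171 + H))
V(o) = 365/4 - 5*o/4 (V(o) = 5*(-(-73 + o))/4 = 5*(73 - o)/4 = 365/4 - 5*o/4)
E = 335/156232 (E = (365/4 - 5/4*6)/39058 = (365/4 - 15/2)*(1/39058) = (335/4)*(1/39058) = 335/156232 ≈ 0.0021442)
E/(-6340) + Z(88)/14722 = (335/156232)/(-6340) + (2*88/(-171 + 88))/14722 = (335/156232)*(-1/6340) + (2*88/(-83))*(1/14722) = -67/198102176 + (2*88*(-1/83))*(1/14722) = -67/198102176 - 176/83*1/14722 = -67/198102176 - 88/610963 = -17473926009/121033099755488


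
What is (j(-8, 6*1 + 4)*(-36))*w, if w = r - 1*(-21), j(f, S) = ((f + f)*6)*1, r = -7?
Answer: 48384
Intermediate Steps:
j(f, S) = 12*f (j(f, S) = ((2*f)*6)*1 = (12*f)*1 = 12*f)
w = 14 (w = -7 - 1*(-21) = -7 + 21 = 14)
(j(-8, 6*1 + 4)*(-36))*w = ((12*(-8))*(-36))*14 = -96*(-36)*14 = 3456*14 = 48384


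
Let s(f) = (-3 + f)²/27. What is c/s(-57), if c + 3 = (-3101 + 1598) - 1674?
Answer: -477/20 ≈ -23.850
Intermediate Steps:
s(f) = (-3 + f)²/27 (s(f) = (-3 + f)²*(1/27) = (-3 + f)²/27)
c = -3180 (c = -3 + ((-3101 + 1598) - 1674) = -3 + (-1503 - 1674) = -3 - 3177 = -3180)
c/s(-57) = -3180*27/(-3 - 57)² = -3180/((1/27)*(-60)²) = -3180/((1/27)*3600) = -3180/400/3 = -3180*3/400 = -477/20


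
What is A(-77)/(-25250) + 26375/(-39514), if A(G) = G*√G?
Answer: -26375/39514 + 77*I*√77/25250 ≈ -0.66749 + 0.026759*I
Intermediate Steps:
A(G) = G^(3/2)
A(-77)/(-25250) + 26375/(-39514) = (-77)^(3/2)/(-25250) + 26375/(-39514) = -77*I*√77*(-1/25250) + 26375*(-1/39514) = 77*I*√77/25250 - 26375/39514 = -26375/39514 + 77*I*√77/25250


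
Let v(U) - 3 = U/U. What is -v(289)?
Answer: -4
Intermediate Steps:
v(U) = 4 (v(U) = 3 + U/U = 3 + 1 = 4)
-v(289) = -1*4 = -4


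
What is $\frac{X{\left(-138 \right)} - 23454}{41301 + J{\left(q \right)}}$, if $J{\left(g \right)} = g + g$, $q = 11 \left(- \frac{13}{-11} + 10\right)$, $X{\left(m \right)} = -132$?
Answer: $- \frac{7862}{13849} \approx -0.56769$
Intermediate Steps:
$q = 123$ ($q = 11 \left(\left(-13\right) \left(- \frac{1}{11}\right) + 10\right) = 11 \left(\frac{13}{11} + 10\right) = 11 \cdot \frac{123}{11} = 123$)
$J{\left(g \right)} = 2 g$
$\frac{X{\left(-138 \right)} - 23454}{41301 + J{\left(q \right)}} = \frac{-132 - 23454}{41301 + 2 \cdot 123} = - \frac{23586}{41301 + 246} = - \frac{23586}{41547} = \left(-23586\right) \frac{1}{41547} = - \frac{7862}{13849}$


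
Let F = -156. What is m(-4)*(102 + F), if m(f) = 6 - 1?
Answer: -270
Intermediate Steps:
m(f) = 5
m(-4)*(102 + F) = 5*(102 - 156) = 5*(-54) = -270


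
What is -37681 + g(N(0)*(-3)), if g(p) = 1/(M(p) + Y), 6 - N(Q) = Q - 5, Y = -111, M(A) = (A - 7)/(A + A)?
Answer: -137271916/3643 ≈ -37681.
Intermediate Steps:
M(A) = (-7 + A)/(2*A) (M(A) = (-7 + A)/((2*A)) = (-7 + A)*(1/(2*A)) = (-7 + A)/(2*A))
N(Q) = 11 - Q (N(Q) = 6 - (Q - 5) = 6 - (-5 + Q) = 6 + (5 - Q) = 11 - Q)
g(p) = 1/(-111 + (-7 + p)/(2*p)) (g(p) = 1/((-7 + p)/(2*p) - 111) = 1/(-111 + (-7 + p)/(2*p)))
-37681 + g(N(0)*(-3)) = -37681 - 2*(11 - 1*0)*(-3)/(7 + 221*((11 - 1*0)*(-3))) = -37681 - 2*(11 + 0)*(-3)/(7 + 221*((11 + 0)*(-3))) = -37681 - 2*11*(-3)/(7 + 221*(11*(-3))) = -37681 - 2*(-33)/(7 + 221*(-33)) = -37681 - 2*(-33)/(7 - 7293) = -37681 - 2*(-33)/(-7286) = -37681 - 2*(-33)*(-1/7286) = -37681 - 33/3643 = -137271916/3643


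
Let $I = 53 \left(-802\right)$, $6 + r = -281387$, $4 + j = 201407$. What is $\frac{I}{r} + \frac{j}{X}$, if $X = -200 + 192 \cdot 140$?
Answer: $\frac{57807454459}{7507565240} \approx 7.6999$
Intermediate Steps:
$j = 201403$ ($j = -4 + 201407 = 201403$)
$r = -281393$ ($r = -6 - 281387 = -281393$)
$X = 26680$ ($X = -200 + 26880 = 26680$)
$I = -42506$
$\frac{I}{r} + \frac{j}{X} = - \frac{42506}{-281393} + \frac{201403}{26680} = \left(-42506\right) \left(- \frac{1}{281393}\right) + 201403 \cdot \frac{1}{26680} = \frac{42506}{281393} + \frac{201403}{26680} = \frac{57807454459}{7507565240}$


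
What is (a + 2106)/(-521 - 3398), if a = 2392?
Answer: -4498/3919 ≈ -1.1477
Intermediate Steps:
(a + 2106)/(-521 - 3398) = (2392 + 2106)/(-521 - 3398) = 4498/(-3919) = 4498*(-1/3919) = -4498/3919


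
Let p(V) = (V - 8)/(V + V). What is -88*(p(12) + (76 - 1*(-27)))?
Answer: -27236/3 ≈ -9078.7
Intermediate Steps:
p(V) = (-8 + V)/(2*V) (p(V) = (-8 + V)/((2*V)) = (-8 + V)*(1/(2*V)) = (-8 + V)/(2*V))
-88*(p(12) + (76 - 1*(-27))) = -88*((½)*(-8 + 12)/12 + (76 - 1*(-27))) = -88*((½)*(1/12)*4 + (76 + 27)) = -88*(⅙ + 103) = -88*619/6 = -27236/3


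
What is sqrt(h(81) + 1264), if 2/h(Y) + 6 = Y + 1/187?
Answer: sqrt(62167573047)/7013 ≈ 35.553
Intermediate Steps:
h(Y) = 2/(-1121/187 + Y) (h(Y) = 2/(-6 + (Y + 1/187)) = 2/(-6 + (1/187 + Y)) = 2/(-1121/187 + Y))
sqrt(h(81) + 1264) = sqrt(374/(-1121 + 187*81) + 1264) = sqrt(374/(-1121 + 15147) + 1264) = sqrt(374/14026 + 1264) = sqrt(374*(1/14026) + 1264) = sqrt(187/7013 + 1264) = sqrt(8864619/7013) = sqrt(62167573047)/7013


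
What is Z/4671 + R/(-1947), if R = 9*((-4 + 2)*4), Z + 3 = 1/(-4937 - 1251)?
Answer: 681650867/18758792052 ≈ 0.036338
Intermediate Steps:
Z = -18565/6188 (Z = -3 + 1/(-4937 - 1251) = -3 + 1/(-6188) = -3 - 1/6188 = -18565/6188 ≈ -3.0002)
R = -72 (R = 9*(-2*4) = 9*(-8) = -72)
Z/4671 + R/(-1947) = -18565/6188/4671 - 72/(-1947) = -18565/6188*1/4671 - 72*(-1/1947) = -18565/28904148 + 24/649 = 681650867/18758792052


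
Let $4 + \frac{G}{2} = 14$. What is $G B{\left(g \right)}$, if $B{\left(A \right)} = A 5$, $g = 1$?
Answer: $100$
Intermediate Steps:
$G = 20$ ($G = -8 + 2 \cdot 14 = -8 + 28 = 20$)
$B{\left(A \right)} = 5 A$
$G B{\left(g \right)} = 20 \cdot 5 \cdot 1 = 20 \cdot 5 = 100$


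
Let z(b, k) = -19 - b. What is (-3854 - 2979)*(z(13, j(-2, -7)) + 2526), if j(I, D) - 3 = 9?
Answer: -17041502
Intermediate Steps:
j(I, D) = 12 (j(I, D) = 3 + 9 = 12)
(-3854 - 2979)*(z(13, j(-2, -7)) + 2526) = (-3854 - 2979)*((-19 - 1*13) + 2526) = -6833*((-19 - 13) + 2526) = -6833*(-32 + 2526) = -6833*2494 = -17041502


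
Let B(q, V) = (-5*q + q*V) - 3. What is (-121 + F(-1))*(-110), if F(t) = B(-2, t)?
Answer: 12320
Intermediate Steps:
B(q, V) = -3 - 5*q + V*q (B(q, V) = (-5*q + V*q) - 3 = -3 - 5*q + V*q)
F(t) = 7 - 2*t (F(t) = -3 - 5*(-2) + t*(-2) = -3 + 10 - 2*t = 7 - 2*t)
(-121 + F(-1))*(-110) = (-121 + (7 - 2*(-1)))*(-110) = (-121 + (7 + 2))*(-110) = (-121 + 9)*(-110) = -112*(-110) = 12320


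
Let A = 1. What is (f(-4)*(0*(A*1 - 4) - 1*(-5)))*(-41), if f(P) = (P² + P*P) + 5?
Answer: -7585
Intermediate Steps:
f(P) = 5 + 2*P² (f(P) = (P² + P²) + 5 = 2*P² + 5 = 5 + 2*P²)
(f(-4)*(0*(A*1 - 4) - 1*(-5)))*(-41) = ((5 + 2*(-4)²)*(0*(1*1 - 4) - 1*(-5)))*(-41) = ((5 + 2*16)*(0*(1 - 4) + 5))*(-41) = ((5 + 32)*(0*(-3) + 5))*(-41) = (37*(0 + 5))*(-41) = (37*5)*(-41) = 185*(-41) = -7585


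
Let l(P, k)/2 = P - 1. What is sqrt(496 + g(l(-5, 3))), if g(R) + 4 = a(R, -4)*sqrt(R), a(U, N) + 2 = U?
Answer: 2*sqrt(123 - 7*I*sqrt(3)) ≈ 22.208 - 1.0919*I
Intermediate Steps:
l(P, k) = -2 + 2*P (l(P, k) = 2*(P - 1) = 2*(-1 + P) = -2 + 2*P)
a(U, N) = -2 + U
g(R) = -4 + sqrt(R)*(-2 + R) (g(R) = -4 + (-2 + R)*sqrt(R) = -4 + sqrt(R)*(-2 + R))
sqrt(496 + g(l(-5, 3))) = sqrt(496 + (-4 + sqrt(-2 + 2*(-5))*(-2 + (-2 + 2*(-5))))) = sqrt(496 + (-4 + sqrt(-2 - 10)*(-2 + (-2 - 10)))) = sqrt(496 + (-4 + sqrt(-12)*(-2 - 12))) = sqrt(496 + (-4 + (2*I*sqrt(3))*(-14))) = sqrt(496 + (-4 - 28*I*sqrt(3))) = sqrt(492 - 28*I*sqrt(3))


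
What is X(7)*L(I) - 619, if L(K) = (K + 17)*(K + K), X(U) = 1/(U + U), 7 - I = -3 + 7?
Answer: -4273/7 ≈ -610.43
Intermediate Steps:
I = 3 (I = 7 - (-3 + 7) = 7 - 1*4 = 7 - 4 = 3)
X(U) = 1/(2*U)
L(K) = 2*K*(17 + K) (L(K) = (17 + K)*(2*K) = 2*K*(17 + K))
X(7)*L(I) - 619 = ((½)/7)*(2*3*(17 + 3)) - 619 = ((½)*(⅐))*(2*3*20) - 619 = (1/14)*120 - 619 = 60/7 - 619 = -4273/7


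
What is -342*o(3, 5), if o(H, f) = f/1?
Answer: -1710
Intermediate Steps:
o(H, f) = f (o(H, f) = f*1 = f)
-342*o(3, 5) = -342*5 = -1710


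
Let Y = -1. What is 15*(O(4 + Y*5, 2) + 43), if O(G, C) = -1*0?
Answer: 645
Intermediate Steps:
O(G, C) = 0
15*(O(4 + Y*5, 2) + 43) = 15*(0 + 43) = 15*43 = 645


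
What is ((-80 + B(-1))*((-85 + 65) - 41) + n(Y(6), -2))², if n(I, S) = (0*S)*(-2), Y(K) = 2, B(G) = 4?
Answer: 21492496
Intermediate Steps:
n(I, S) = 0 (n(I, S) = 0*(-2) = 0)
((-80 + B(-1))*((-85 + 65) - 41) + n(Y(6), -2))² = ((-80 + 4)*((-85 + 65) - 41) + 0)² = (-76*(-20 - 41) + 0)² = (-76*(-61) + 0)² = (4636 + 0)² = 4636² = 21492496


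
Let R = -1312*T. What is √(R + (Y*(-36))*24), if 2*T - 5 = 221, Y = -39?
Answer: 8*I*√1790 ≈ 338.47*I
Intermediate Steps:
T = 113 (T = 5/2 + (½)*221 = 5/2 + 221/2 = 113)
R = -148256 (R = -1312*113 = -148256)
√(R + (Y*(-36))*24) = √(-148256 - 39*(-36)*24) = √(-148256 + 1404*24) = √(-148256 + 33696) = √(-114560) = 8*I*√1790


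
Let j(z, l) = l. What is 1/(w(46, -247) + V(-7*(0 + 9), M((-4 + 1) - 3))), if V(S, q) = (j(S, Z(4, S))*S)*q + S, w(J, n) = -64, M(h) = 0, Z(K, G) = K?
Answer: -1/127 ≈ -0.0078740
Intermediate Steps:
V(S, q) = S + 4*S*q (V(S, q) = (4*S)*q + S = 4*S*q + S = S + 4*S*q)
1/(w(46, -247) + V(-7*(0 + 9), M((-4 + 1) - 3))) = 1/(-64 + (-7*(0 + 9))*(1 + 4*0)) = 1/(-64 + (-7*9)*(1 + 0)) = 1/(-64 - 63*1) = 1/(-64 - 63) = 1/(-127) = -1/127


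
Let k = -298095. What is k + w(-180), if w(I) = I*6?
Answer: -299175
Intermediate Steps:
w(I) = 6*I
k + w(-180) = -298095 + 6*(-180) = -298095 - 1080 = -299175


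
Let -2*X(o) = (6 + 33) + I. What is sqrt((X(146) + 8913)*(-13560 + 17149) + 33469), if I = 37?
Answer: 2*sqrt(7971461) ≈ 5646.8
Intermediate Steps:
X(o) = -38 (X(o) = -((6 + 33) + 37)/2 = -(39 + 37)/2 = -1/2*76 = -38)
sqrt((X(146) + 8913)*(-13560 + 17149) + 33469) = sqrt((-38 + 8913)*(-13560 + 17149) + 33469) = sqrt(8875*3589 + 33469) = sqrt(31852375 + 33469) = sqrt(31885844) = 2*sqrt(7971461)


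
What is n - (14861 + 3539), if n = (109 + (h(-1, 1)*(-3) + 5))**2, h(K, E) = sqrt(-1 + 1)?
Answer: -5404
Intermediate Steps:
h(K, E) = 0 (h(K, E) = sqrt(0) = 0)
n = 12996 (n = (109 + (0*(-3) + 5))**2 = (109 + (0 + 5))**2 = (109 + 5)**2 = 114**2 = 12996)
n - (14861 + 3539) = 12996 - (14861 + 3539) = 12996 - 1*18400 = 12996 - 18400 = -5404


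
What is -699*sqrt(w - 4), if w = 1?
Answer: -699*I*sqrt(3) ≈ -1210.7*I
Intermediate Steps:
-699*sqrt(w - 4) = -699*sqrt(1 - 4) = -699*I*sqrt(3)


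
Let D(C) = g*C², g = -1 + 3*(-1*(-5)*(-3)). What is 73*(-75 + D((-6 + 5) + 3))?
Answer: -18907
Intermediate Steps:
g = -46 (g = -1 + 3*(5*(-3)) = -1 + 3*(-15) = -1 - 45 = -46)
D(C) = -46*C²
73*(-75 + D((-6 + 5) + 3)) = 73*(-75 - 46*((-6 + 5) + 3)²) = 73*(-75 - 46*(-1 + 3)²) = 73*(-75 - 46*2²) = 73*(-75 - 46*4) = 73*(-75 - 184) = 73*(-259) = -18907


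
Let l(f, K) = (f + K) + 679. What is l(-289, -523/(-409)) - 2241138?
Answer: -916465409/409 ≈ -2.2407e+6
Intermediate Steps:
l(f, K) = 679 + K + f (l(f, K) = (K + f) + 679 = 679 + K + f)
l(-289, -523/(-409)) - 2241138 = (679 - 523/(-409) - 289) - 2241138 = (679 - 523*(-1/409) - 289) - 2241138 = (679 + 523/409 - 289) - 2241138 = 160033/409 - 2241138 = -916465409/409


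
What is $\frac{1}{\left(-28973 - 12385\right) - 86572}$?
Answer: $- \frac{1}{127930} \approx -7.8168 \cdot 10^{-6}$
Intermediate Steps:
$\frac{1}{\left(-28973 - 12385\right) - 86572} = \frac{1}{-41358 - 86572} = \frac{1}{-127930} = - \frac{1}{127930}$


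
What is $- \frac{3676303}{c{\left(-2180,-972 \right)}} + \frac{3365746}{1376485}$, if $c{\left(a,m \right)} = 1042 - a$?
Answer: $- \frac{5049531501343}{4435034670} \approx -1138.6$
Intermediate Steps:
$- \frac{3676303}{c{\left(-2180,-972 \right)}} + \frac{3365746}{1376485} = - \frac{3676303}{1042 - -2180} + \frac{3365746}{1376485} = - \frac{3676303}{1042 + 2180} + 3365746 \cdot \frac{1}{1376485} = - \frac{3676303}{3222} + \frac{3365746}{1376485} = - \frac{5049531501343}{4435034670}$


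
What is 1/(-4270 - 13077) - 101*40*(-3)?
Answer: 210245639/17347 ≈ 12120.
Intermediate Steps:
1/(-4270 - 13077) - 101*40*(-3) = 1/(-17347) - 101*(-120) = -1/17347 - 1*(-12120) = -1/17347 + 12120 = 210245639/17347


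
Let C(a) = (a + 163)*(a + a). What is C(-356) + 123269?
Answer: 260685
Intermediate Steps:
C(a) = 2*a*(163 + a) (C(a) = (163 + a)*(2*a) = 2*a*(163 + a))
C(-356) + 123269 = 2*(-356)*(163 - 356) + 123269 = 2*(-356)*(-193) + 123269 = 137416 + 123269 = 260685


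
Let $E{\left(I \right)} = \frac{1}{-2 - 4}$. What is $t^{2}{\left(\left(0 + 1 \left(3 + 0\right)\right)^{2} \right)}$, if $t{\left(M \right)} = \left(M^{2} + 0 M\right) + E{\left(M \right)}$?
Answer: $\frac{235225}{36} \approx 6534.0$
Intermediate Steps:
$E{\left(I \right)} = - \frac{1}{6}$ ($E{\left(I \right)} = \frac{1}{-6} = - \frac{1}{6}$)
$t{\left(M \right)} = - \frac{1}{6} + M^{2}$ ($t{\left(M \right)} = \left(M^{2} + 0 M\right) - \frac{1}{6} = \left(M^{2} + 0\right) - \frac{1}{6} = M^{2} - \frac{1}{6} = - \frac{1}{6} + M^{2}$)
$t^{2}{\left(\left(0 + 1 \left(3 + 0\right)\right)^{2} \right)} = \left(- \frac{1}{6} + \left(\left(0 + 1 \left(3 + 0\right)\right)^{2}\right)^{2}\right)^{2} = \left(- \frac{1}{6} + \left(\left(0 + 1 \cdot 3\right)^{2}\right)^{2}\right)^{2} = \left(- \frac{1}{6} + \left(\left(0 + 3\right)^{2}\right)^{2}\right)^{2} = \left(- \frac{1}{6} + \left(3^{2}\right)^{2}\right)^{2} = \left(- \frac{1}{6} + 9^{2}\right)^{2} = \left(- \frac{1}{6} + 81\right)^{2} = \left(\frac{485}{6}\right)^{2} = \frac{235225}{36}$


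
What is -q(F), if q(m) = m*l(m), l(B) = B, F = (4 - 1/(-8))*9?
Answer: -88209/64 ≈ -1378.3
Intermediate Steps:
F = 297/8 (F = (4 - 1*(-⅛))*9 = (4 + ⅛)*9 = (33/8)*9 = 297/8 ≈ 37.125)
q(m) = m² (q(m) = m*m = m²)
-q(F) = -(297/8)² = -1*88209/64 = -88209/64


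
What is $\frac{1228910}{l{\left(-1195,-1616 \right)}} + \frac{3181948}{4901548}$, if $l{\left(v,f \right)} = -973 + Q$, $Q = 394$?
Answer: $- \frac{1505429751197}{709499073} \approx -2121.8$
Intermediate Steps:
$l{\left(v,f \right)} = -579$ ($l{\left(v,f \right)} = -973 + 394 = -579$)
$\frac{1228910}{l{\left(-1195,-1616 \right)}} + \frac{3181948}{4901548} = \frac{1228910}{-579} + \frac{3181948}{4901548} = 1228910 \left(- \frac{1}{579}\right) + 3181948 \cdot \frac{1}{4901548} = - \frac{1228910}{579} + \frac{795487}{1225387} = - \frac{1505429751197}{709499073}$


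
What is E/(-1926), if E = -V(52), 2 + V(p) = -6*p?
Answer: -157/963 ≈ -0.16303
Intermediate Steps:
V(p) = -2 - 6*p
E = 314 (E = -(-2 - 6*52) = -(-2 - 312) = -1*(-314) = 314)
E/(-1926) = 314/(-1926) = 314*(-1/1926) = -157/963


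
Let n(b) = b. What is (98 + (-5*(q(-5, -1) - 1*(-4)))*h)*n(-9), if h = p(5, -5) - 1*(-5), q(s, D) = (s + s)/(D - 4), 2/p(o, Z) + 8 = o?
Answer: 288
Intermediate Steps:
p(o, Z) = 2/(-8 + o)
q(s, D) = 2*s/(-4 + D) (q(s, D) = (2*s)/(-4 + D) = 2*s/(-4 + D))
h = 13/3 (h = 2/(-8 + 5) - 1*(-5) = 2/(-3) + 5 = 2*(-⅓) + 5 = -⅔ + 5 = 13/3 ≈ 4.3333)
(98 + (-5*(q(-5, -1) - 1*(-4)))*h)*n(-9) = (98 - 5*(2*(-5)/(-4 - 1) - 1*(-4))*(13/3))*(-9) = (98 - 5*(2*(-5)/(-5) + 4)*(13/3))*(-9) = (98 - 5*(2*(-5)*(-⅕) + 4)*(13/3))*(-9) = (98 - 5*(2 + 4)*(13/3))*(-9) = (98 - 5*6*(13/3))*(-9) = (98 - 30*13/3)*(-9) = (98 - 130)*(-9) = -32*(-9) = 288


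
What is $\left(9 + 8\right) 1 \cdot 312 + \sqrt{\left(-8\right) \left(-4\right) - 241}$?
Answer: $5304 + i \sqrt{209} \approx 5304.0 + 14.457 i$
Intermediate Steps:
$\left(9 + 8\right) 1 \cdot 312 + \sqrt{\left(-8\right) \left(-4\right) - 241} = 17 \cdot 1 \cdot 312 + \sqrt{32 - 241} = 17 \cdot 312 + \sqrt{-209} = 5304 + i \sqrt{209}$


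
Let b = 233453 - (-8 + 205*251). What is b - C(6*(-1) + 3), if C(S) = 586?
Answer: 181420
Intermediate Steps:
b = 182006 (b = 233453 - (-8 + 51455) = 233453 - 1*51447 = 233453 - 51447 = 182006)
b - C(6*(-1) + 3) = 182006 - 1*586 = 182006 - 586 = 181420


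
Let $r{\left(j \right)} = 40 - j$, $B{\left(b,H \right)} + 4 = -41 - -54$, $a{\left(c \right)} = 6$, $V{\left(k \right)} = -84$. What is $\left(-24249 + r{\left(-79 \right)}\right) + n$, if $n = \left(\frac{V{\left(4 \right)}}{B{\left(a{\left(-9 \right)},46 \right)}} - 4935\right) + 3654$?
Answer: $- \frac{76261}{3} \approx -25420.0$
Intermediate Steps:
$B{\left(b,H \right)} = 9$ ($B{\left(b,H \right)} = -4 - -13 = -4 + \left(-41 + 54\right) = -4 + 13 = 9$)
$n = - \frac{3871}{3}$ ($n = \left(- \frac{84}{9} - 4935\right) + 3654 = \left(\left(-84\right) \frac{1}{9} - 4935\right) + 3654 = \left(- \frac{28}{3} - 4935\right) + 3654 = - \frac{14833}{3} + 3654 = - \frac{3871}{3} \approx -1290.3$)
$\left(-24249 + r{\left(-79 \right)}\right) + n = \left(-24249 + \left(40 - -79\right)\right) - \frac{3871}{3} = \left(-24249 + \left(40 + 79\right)\right) - \frac{3871}{3} = \left(-24249 + 119\right) - \frac{3871}{3} = -24130 - \frac{3871}{3} = - \frac{76261}{3}$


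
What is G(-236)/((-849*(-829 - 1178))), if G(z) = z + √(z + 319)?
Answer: -236/1703943 + √83/1703943 ≈ -0.00013316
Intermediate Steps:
G(z) = z + √(319 + z)
G(-236)/((-849*(-829 - 1178))) = (-236 + √(319 - 236))/((-849*(-829 - 1178))) = (-236 + √83)/((-849*(-2007))) = (-236 + √83)/1703943 = (-236 + √83)*(1/1703943) = -236/1703943 + √83/1703943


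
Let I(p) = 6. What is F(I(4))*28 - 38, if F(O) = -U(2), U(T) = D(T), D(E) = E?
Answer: -94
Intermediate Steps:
U(T) = T
F(O) = -2 (F(O) = -1*2 = -2)
F(I(4))*28 - 38 = -2*28 - 38 = -56 - 38 = -94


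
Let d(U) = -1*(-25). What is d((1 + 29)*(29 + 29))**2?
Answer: 625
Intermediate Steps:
d(U) = 25
d((1 + 29)*(29 + 29))**2 = 25**2 = 625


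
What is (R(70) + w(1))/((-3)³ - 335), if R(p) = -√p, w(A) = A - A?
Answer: √70/362 ≈ 0.023112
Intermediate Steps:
w(A) = 0
(R(70) + w(1))/((-3)³ - 335) = (-√70 + 0)/((-3)³ - 335) = (-√70)/(-27 - 335) = -√70/(-362) = -√70*(-1/362) = √70/362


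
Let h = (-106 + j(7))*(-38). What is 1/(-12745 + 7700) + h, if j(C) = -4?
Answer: 21088099/5045 ≈ 4180.0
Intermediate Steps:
h = 4180 (h = (-106 - 4)*(-38) = -110*(-38) = 4180)
1/(-12745 + 7700) + h = 1/(-12745 + 7700) + 4180 = 1/(-5045) + 4180 = -1/5045 + 4180 = 21088099/5045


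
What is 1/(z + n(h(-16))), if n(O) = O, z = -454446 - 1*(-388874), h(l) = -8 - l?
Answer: -1/65564 ≈ -1.5252e-5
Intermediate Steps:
z = -65572 (z = -454446 + 388874 = -65572)
1/(z + n(h(-16))) = 1/(-65572 + (-8 - 1*(-16))) = 1/(-65572 + (-8 + 16)) = 1/(-65572 + 8) = 1/(-65564) = -1/65564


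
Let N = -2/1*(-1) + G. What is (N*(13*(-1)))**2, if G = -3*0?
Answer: 676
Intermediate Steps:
G = 0
N = 2 (N = -2/1*(-1) + 0 = -2*1*(-1) + 0 = -2*(-1) + 0 = 2 + 0 = 2)
(N*(13*(-1)))**2 = (2*(13*(-1)))**2 = (2*(-13))**2 = (-26)**2 = 676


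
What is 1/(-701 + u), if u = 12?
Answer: -1/689 ≈ -0.0014514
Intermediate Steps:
1/(-701 + u) = 1/(-701 + 12) = 1/(-689) = -1/689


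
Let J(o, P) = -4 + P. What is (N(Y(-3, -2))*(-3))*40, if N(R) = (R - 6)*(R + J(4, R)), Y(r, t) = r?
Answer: -10800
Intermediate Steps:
N(R) = (-6 + R)*(-4 + 2*R) (N(R) = (R - 6)*(R + (-4 + R)) = (-6 + R)*(-4 + 2*R))
(N(Y(-3, -2))*(-3))*40 = ((24 - 16*(-3) + 2*(-3)²)*(-3))*40 = ((24 + 48 + 2*9)*(-3))*40 = ((24 + 48 + 18)*(-3))*40 = (90*(-3))*40 = -270*40 = -10800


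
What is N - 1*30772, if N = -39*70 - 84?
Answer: -33586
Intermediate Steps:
N = -2814 (N = -2730 - 84 = -2814)
N - 1*30772 = -2814 - 1*30772 = -2814 - 30772 = -33586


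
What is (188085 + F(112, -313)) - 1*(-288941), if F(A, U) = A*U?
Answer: 441970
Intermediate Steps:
(188085 + F(112, -313)) - 1*(-288941) = (188085 + 112*(-313)) - 1*(-288941) = (188085 - 35056) + 288941 = 153029 + 288941 = 441970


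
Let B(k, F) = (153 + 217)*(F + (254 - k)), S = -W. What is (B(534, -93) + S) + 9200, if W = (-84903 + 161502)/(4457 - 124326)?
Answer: -15440249291/119869 ≈ -1.2881e+5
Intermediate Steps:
W = -76599/119869 (W = 76599/(-119869) = 76599*(-1/119869) = -76599/119869 ≈ -0.63902)
S = 76599/119869 (S = -1*(-76599/119869) = 76599/119869 ≈ 0.63902)
B(k, F) = 93980 - 370*k + 370*F (B(k, F) = 370*(254 + F - k) = 93980 - 370*k + 370*F)
(B(534, -93) + S) + 9200 = ((93980 - 370*534 + 370*(-93)) + 76599/119869) + 9200 = ((93980 - 197580 - 34410) + 76599/119869) + 9200 = (-138010 + 76599/119869) + 9200 = -16543044091/119869 + 9200 = -15440249291/119869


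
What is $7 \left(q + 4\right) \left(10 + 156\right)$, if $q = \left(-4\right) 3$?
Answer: $-9296$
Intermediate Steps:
$q = -12$
$7 \left(q + 4\right) \left(10 + 156\right) = 7 \left(-12 + 4\right) \left(10 + 156\right) = 7 \left(-8\right) 166 = \left(-56\right) 166 = -9296$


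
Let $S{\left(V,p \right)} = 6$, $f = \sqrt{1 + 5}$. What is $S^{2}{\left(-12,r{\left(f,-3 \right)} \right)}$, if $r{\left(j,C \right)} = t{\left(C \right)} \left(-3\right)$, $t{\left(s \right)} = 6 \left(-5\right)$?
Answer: $36$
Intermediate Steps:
$t{\left(s \right)} = -30$
$f = \sqrt{6} \approx 2.4495$
$r{\left(j,C \right)} = 90$ ($r{\left(j,C \right)} = \left(-30\right) \left(-3\right) = 90$)
$S^{2}{\left(-12,r{\left(f,-3 \right)} \right)} = 6^{2} = 36$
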